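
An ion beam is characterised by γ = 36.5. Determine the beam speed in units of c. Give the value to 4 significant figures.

β = √(1 − 1/γ²) = √(1 − 1/36.5²) = √(0.999249) = 0.9996

β ≈ 0.9996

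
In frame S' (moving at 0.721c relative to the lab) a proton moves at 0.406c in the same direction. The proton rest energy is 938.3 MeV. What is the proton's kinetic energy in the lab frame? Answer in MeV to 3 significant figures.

K ≈ 977 MeV

u_lab = (0.406 + 0.721)/(1 + 0.406×0.721) = 0.871801
γ = 1/√(1 − 0.871801²) = 2.0414
K = (γ − 1)m₀c² = (2.0414 − 1) × 938.3 = 1.0414 × 938.3 = 977 MeV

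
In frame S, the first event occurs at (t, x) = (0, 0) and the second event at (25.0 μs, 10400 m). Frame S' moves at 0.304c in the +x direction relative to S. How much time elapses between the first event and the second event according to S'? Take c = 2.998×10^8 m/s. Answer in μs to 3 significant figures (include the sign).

γ = 1/√(1 − 0.304²) = 1.0497
Δt' = γ(Δt − vΔx/c²) = 1.0497 × (25.0 μs − 0.304×10400 m / (2.998×10^8 m/s))
= 1.0497 × (14.454 μs) = 15.2 μs

Δt' ≈ 15.2 μs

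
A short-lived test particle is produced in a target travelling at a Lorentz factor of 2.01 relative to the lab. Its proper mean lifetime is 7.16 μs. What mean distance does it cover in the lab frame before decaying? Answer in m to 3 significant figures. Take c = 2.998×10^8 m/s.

β = √(1 − 1/γ²) = √(1 − 1/2.01²) = 0.86746
Dilated lifetime: Δt = γτ₀ = 2.01 × 7.16 μs = 14.392 μs
d = vΔt = 0.86746c × 14.392 μs = 2.6006×10^8 m/s × 1.4392×10^-5 s = 3740 m

d ≈ 3740 m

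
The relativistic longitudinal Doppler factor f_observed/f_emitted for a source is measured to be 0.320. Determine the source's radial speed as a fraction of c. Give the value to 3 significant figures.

f_obs/f_src = √((1−β)/(1+β)) = 0.320  ⇒  (1−β)/(1+β) = 0.10240
β = |1 − D²|/(1 + D²) = |1 − 0.10240|/(1 + 0.10240) = 0.814

β ≈ 0.814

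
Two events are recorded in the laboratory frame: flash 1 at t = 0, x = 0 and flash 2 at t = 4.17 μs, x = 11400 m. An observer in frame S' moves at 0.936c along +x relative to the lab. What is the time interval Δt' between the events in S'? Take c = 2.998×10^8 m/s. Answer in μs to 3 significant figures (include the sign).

Δt' ≈ -89.3 μs

γ = 1/√(1 − 0.936²) = 2.8409
Δt' = γ(Δt − vΔx/c²) = 2.8409 × (4.17 μs − 0.936×11400 m / (2.998×10^8 m/s))
= 2.8409 × (-31.422 μs) = -89.3 μs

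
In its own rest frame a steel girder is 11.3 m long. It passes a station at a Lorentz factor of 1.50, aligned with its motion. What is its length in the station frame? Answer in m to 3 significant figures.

L ≈ 7.53 m

γ = 1.50 (given)
Length contraction: L = L₀/γ = 11.3/1.50 = 7.53 m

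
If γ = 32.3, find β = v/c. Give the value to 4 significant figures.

β ≈ 0.9995

β = √(1 − 1/γ²) = √(1 − 1/32.3²) = √(0.999041) = 0.9995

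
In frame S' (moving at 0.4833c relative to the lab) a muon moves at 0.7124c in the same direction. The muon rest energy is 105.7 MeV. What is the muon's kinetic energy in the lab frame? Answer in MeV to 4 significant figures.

u_lab = (0.7124 + 0.4833)/(1 + 0.7124×0.4833) = 0.8894573
γ = 1/√(1 − 0.8894573²) = 2.18810
K = (γ − 1)m₀c² = (2.18810 − 1) × 105.7 = 1.18810 × 105.7 = 125.6 MeV

K ≈ 125.6 MeV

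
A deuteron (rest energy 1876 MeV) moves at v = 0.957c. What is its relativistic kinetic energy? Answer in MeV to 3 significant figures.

K ≈ 4590 MeV

γ = 1/√(1 − 0.957²) = 3.4472
K = (γ − 1)m₀c² = (3.4472 − 1) × 1876 MeV = 2.4472 × 1876 MeV = 4590 MeV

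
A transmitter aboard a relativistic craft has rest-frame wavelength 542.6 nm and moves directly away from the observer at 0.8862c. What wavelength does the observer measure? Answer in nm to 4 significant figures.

Relativistic Doppler: λ_obs = λ_src √((1+β)/(1−β))
= 542.6 × √(1.88620/0.113800) = 542.6 × 4.07120 = 2209 nm

λ_obs ≈ 2209 nm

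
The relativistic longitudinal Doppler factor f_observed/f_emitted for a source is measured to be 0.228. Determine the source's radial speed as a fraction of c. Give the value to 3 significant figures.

β ≈ 0.901

f_obs/f_src = √((1−β)/(1+β)) = 0.228  ⇒  (1−β)/(1+β) = 0.051984
β = |1 − D²|/(1 + D²) = |1 − 0.051984|/(1 + 0.051984) = 0.901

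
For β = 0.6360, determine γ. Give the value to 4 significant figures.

γ ≈ 1.296

γ = 1/√(1 − β²) = 1/√(1 − 0.6360²) = 1/√(0.595504) = 1.296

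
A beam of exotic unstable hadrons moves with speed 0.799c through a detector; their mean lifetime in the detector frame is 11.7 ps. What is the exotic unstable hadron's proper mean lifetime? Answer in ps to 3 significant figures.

τ₀ ≈ 7.04 ps

γ = 1/√(1 − 0.799²) = 1.6630
Proper time: τ₀ = Δt/γ = 11.7/1.6630 = 7.04 ps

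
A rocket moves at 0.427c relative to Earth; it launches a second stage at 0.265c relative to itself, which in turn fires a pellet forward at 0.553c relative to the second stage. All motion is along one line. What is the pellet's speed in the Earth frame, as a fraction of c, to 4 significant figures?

Compose boost 2: (0.265 + 0.427)/(1 + 0.265×0.427) = 0.6920/1.11315 = 0.621656
Compose boost 3: (0.553 + 0.621656)/(1 + 0.553×0.621656) = 1.17466/1.34378 = 0.8741

u ≈ 0.8741c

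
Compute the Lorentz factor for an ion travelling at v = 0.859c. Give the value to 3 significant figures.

γ ≈ 1.95

γ = 1/√(1 − β²) = 1/√(1 − 0.859²) = 1/√(0.26212) = 1.95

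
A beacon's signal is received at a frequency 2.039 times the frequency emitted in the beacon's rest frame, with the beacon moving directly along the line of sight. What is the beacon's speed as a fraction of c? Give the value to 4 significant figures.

f_obs/f_src = √((1+β)/(1−β)) = 2.039  ⇒  (1+β)/(1−β) = 4.15752
β = |1 − D²|/(1 + D²) = |1 − 4.15752|/(1 + 4.15752) = 0.6122

β ≈ 0.6122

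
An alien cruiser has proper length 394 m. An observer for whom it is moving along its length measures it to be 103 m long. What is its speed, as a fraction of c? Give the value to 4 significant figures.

β ≈ 0.9652

γ = L₀/L = 394/103 = 3.82524
β = √(1 − 1/γ²) = 0.9652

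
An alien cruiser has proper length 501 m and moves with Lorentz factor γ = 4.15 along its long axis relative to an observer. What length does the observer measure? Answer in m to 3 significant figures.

γ = 4.15 (given)
Length contraction: L = L₀/γ = 501/4.15 = 121 m

L ≈ 121 m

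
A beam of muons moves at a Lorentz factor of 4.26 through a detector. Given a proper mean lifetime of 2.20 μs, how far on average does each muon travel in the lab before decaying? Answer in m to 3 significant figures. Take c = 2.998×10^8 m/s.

β = √(1 − 1/γ²) = √(1 − 1/4.26²) = 0.97206
Dilated lifetime: Δt = γτ₀ = 4.26 × 2.20 μs = 9.3720 μs
d = vΔt = 0.97206c × 9.3720 μs = 2.9142×10^8 m/s × 9.3720×10^-6 s = 2730 m

d ≈ 2730 m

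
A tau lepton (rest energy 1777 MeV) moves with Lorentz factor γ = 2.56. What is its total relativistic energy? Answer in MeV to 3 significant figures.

E ≈ 4550 MeV

γ = 2.56 (given)
E = γm₀c² = 2.56 × 1777 MeV = 4550 MeV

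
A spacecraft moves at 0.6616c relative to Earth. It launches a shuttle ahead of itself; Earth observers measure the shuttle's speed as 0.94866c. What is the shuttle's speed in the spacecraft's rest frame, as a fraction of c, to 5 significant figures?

Inverse velocity addition: u' = (u − v)/(1 − uv/c²)
= (0.94866 − 0.6616)/(1 − 0.94866×0.6616) = 0.28706/0.3723665 = 0.77091

u' ≈ 0.77091c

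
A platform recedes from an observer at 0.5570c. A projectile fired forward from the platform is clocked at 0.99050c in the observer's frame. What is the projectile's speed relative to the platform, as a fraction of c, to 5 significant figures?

u' ≈ 0.96700c

Inverse velocity addition: u' = (u − v)/(1 − uv/c²)
= (0.99050 − 0.5570)/(1 − 0.99050×0.5570) = 0.43350/0.4482915 = 0.96700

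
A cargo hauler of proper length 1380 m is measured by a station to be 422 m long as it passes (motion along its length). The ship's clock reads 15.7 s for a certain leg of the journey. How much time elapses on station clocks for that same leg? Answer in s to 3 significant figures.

Length contraction ⇒ γ = L₀/L = 1380/422 = 3.2701
Time dilation: Δt = γτ₀ = 3.2701 × 15.7 s = 51.3 s

Δt ≈ 51.3 s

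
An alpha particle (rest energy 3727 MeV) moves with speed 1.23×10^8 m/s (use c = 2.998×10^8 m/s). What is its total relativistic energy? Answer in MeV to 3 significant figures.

β = v/c = 1.23×10^8 / 2.998×10^8 = 0.41027
γ = 1/√(1 − 0.41027²) = 1.0965
E = γm₀c² = 1.0965 × 3727 MeV = 4090 MeV

E ≈ 4090 MeV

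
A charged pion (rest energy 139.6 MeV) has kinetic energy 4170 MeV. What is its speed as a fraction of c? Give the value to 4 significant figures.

γ = 1 + K/(m₀c²) = 1 + 4170/139.6 = 30.8711
β = √(1 − 1/γ²) = 0.9995

β ≈ 0.9995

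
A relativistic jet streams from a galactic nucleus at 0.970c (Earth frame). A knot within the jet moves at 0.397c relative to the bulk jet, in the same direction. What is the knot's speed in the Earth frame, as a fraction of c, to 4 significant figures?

Relativistic velocity addition: u = (u' + v)/(1 + u'v/c²)
= (0.397 + 0.970)/(1 + 0.397×0.970) = 1.367/1.38509 = 0.9869

u ≈ 0.9869c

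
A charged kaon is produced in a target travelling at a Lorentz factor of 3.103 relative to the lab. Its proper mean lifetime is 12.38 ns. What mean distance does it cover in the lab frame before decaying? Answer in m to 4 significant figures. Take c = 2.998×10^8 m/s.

d ≈ 10.90 m

β = √(1 − 1/γ²) = √(1 − 1/3.103²) = 0.946648
Dilated lifetime: Δt = γτ₀ = 3.103 × 12.38 ns = 38.4151 ns
d = vΔt = 0.946648c × 38.4151 ns = 2.83805×10^8 m/s × 3.84151×10^-8 s = 10.90 m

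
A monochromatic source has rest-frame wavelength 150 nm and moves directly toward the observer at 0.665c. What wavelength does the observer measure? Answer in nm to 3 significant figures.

Relativistic Doppler: λ_obs = λ_src √((1−β)/(1+β))
= 150 × √(0.33500/1.6650) = 150 × 0.44855 = 67.3 nm

λ_obs ≈ 67.3 nm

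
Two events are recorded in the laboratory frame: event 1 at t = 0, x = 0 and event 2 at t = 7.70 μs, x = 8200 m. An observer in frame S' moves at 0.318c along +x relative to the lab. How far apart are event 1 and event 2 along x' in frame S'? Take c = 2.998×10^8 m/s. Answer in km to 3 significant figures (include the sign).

γ = 1/√(1 − 0.318²) = 1.0548
Δx' = γ(Δx − vΔt) = 1.0548 × (8200 m − 0.318×(2.998×10^8 m/s)×7.70×10^-6 s)
= 1.0548 × (7465.9 m) = 7.87 km

Δx' ≈ 7.87 km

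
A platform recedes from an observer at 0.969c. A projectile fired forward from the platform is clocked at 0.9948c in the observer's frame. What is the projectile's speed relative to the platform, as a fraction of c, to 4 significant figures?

u' ≈ 0.7159c

Inverse velocity addition: u' = (u − v)/(1 − uv/c²)
= (0.9948 − 0.969)/(1 − 0.9948×0.969) = 0.02580/0.0360388 = 0.7159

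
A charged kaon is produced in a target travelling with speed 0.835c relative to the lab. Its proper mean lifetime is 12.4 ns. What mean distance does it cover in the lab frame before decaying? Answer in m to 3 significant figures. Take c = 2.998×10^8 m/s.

d ≈ 5.64 m

γ = 1/√(1 − 0.835²) = 1.8174
Dilated lifetime: Δt = γτ₀ = 1.8174 × 12.4 ns = 22.535 ns
d = vΔt = 0.835c × 22.535 ns = 2.5033×10^8 m/s × 2.2535×10^-8 s = 5.64 m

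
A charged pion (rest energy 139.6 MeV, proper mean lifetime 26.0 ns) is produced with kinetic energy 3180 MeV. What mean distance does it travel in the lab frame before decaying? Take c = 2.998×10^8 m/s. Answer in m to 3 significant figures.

d ≈ 185 m

γ = 1 + K/(m₀c²) = 1 + 3180/139.6 = 23.779
β = √(1 − 1/γ²) = 0.99912
Dilated lifetime: γτ₀ = 23.779 × 26.0 ns = 618.26 ns
d = βc·γτ₀ = 0.99912 × (2.998×10^8 m/s) × 6.1826×10^-7 s = 185 m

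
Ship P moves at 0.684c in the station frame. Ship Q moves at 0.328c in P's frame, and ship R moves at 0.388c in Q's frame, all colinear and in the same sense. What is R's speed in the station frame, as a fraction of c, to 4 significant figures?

Compose boost 2: (0.328 + 0.684)/(1 + 0.328×0.684) = 1.012/1.22435 = 0.826560
Compose boost 3: (0.388 + 0.826560)/(1 + 0.388×0.826560) = 1.21456/1.32071 = 0.9196

u ≈ 0.9196c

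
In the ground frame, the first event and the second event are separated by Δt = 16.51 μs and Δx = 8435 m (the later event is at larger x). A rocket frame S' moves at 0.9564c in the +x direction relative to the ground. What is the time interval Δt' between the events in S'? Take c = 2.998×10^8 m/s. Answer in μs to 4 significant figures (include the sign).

γ = 1/√(1 − 0.9564²) = 3.42395
Δt' = γ(Δt − vΔx/c²) = 3.42395 × (16.51 μs − 0.9564×8435 m / (2.998×10^8 m/s))
= 3.42395 × (-10.3987 μs) = -35.60 μs

Δt' ≈ -35.60 μs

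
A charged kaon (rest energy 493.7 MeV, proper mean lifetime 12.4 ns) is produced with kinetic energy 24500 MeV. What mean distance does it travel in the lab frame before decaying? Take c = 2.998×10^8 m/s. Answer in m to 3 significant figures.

d ≈ 188 m

γ = 1 + K/(m₀c²) = 1 + 24500/493.7 = 50.625
β = √(1 − 1/γ²) = 0.99980
Dilated lifetime: γτ₀ = 50.625 × 12.4 ns = 627.75 ns
d = βc·γτ₀ = 0.99980 × (2.998×10^8 m/s) × 6.2775×10^-7 s = 188 m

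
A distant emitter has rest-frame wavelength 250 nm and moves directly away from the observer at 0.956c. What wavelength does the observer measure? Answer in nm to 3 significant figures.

Relativistic Doppler: λ_obs = λ_src √((1+β)/(1−β))
= 250 × √(1.9560/0.044000) = 250 × 6.6674 = 1670 nm

λ_obs ≈ 1670 nm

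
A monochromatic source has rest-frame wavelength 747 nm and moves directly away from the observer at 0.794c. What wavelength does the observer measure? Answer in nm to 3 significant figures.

Relativistic Doppler: λ_obs = λ_src √((1+β)/(1−β))
= 747 × √(1.7940/0.20600) = 747 × 2.9511 = 2200 nm

λ_obs ≈ 2200 nm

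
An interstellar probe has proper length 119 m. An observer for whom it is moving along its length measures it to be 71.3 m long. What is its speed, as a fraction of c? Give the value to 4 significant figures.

β ≈ 0.8006

γ = L₀/L = 119/71.3 = 1.66900
β = √(1 − 1/γ²) = 0.8006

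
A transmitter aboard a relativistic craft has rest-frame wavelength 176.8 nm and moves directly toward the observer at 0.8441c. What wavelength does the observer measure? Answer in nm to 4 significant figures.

λ_obs ≈ 51.41 nm

Relativistic Doppler: λ_obs = λ_src √((1−β)/(1+β))
= 176.8 × √(0.155900/1.84410) = 176.8 × 0.290757 = 51.41 nm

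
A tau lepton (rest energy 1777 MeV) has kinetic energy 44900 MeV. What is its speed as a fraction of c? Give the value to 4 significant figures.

γ = 1 + K/(m₀c²) = 1 + 44900/1777 = 26.2673
β = √(1 − 1/γ²) = 0.9993

β ≈ 0.9993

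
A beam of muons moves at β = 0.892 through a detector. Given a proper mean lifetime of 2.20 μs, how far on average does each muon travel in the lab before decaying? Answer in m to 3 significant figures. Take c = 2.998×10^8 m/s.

d ≈ 1300 m

γ = 1/√(1 − 0.892²) = 2.2122
Dilated lifetime: Δt = γτ₀ = 2.2122 × 2.20 μs = 4.8669 μs
d = vΔt = 0.892c × 4.8669 μs = 2.6742×10^8 m/s × 4.8669×10^-6 s = 1300 m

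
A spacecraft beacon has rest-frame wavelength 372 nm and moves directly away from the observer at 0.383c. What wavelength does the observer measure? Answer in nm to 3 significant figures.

Relativistic Doppler: λ_obs = λ_src √((1+β)/(1−β))
= 372 × √(1.3830/0.61700) = 372 × 1.4972 = 557 nm

λ_obs ≈ 557 nm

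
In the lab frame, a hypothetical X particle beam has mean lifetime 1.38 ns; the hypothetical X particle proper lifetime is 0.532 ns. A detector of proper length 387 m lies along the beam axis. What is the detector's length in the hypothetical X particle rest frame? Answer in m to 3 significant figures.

Time dilation ⇒ γ = Δt/τ₀ = 1.38/0.532 = 2.5940
Length contraction: L = L₀/γ = 387/2.5940 = 149 m

L ≈ 149 m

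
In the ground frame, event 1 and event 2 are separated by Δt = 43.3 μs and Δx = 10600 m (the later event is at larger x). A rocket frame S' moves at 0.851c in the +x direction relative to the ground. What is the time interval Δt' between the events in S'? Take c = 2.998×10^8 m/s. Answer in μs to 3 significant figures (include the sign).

γ = 1/√(1 − 0.851²) = 1.9042
Δt' = γ(Δt − vΔx/c²) = 1.9042 × (43.3 μs − 0.851×10600 m / (2.998×10^8 m/s))
= 1.9042 × (13.211 μs) = 25.2 μs

Δt' ≈ 25.2 μs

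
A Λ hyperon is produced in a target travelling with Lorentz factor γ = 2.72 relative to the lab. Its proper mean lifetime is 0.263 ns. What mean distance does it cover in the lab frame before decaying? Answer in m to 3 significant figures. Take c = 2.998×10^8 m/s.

β = √(1 − 1/γ²) = √(1 − 1/2.72²) = 0.92997
Dilated lifetime: Δt = γτ₀ = 2.72 × 0.263 ns = 0.71536 ns
d = vΔt = 0.92997c × 0.71536 ns = 2.7880×10^8 m/s × 7.1536×10^-10 s = 0.199 m

d ≈ 0.199 m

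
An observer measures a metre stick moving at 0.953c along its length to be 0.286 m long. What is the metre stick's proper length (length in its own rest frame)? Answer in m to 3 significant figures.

γ = 1/√(1 − 0.953²) = 3.3007
L₀ = γL = 3.3007 × 0.286 = 0.944 m

L₀ ≈ 0.944 m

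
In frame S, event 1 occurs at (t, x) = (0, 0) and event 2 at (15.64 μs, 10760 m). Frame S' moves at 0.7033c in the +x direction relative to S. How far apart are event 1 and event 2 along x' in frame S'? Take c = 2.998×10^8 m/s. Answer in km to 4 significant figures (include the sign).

Δx' ≈ 10.50 km

γ = 1/√(1 − 0.7033²) = 1.40668
Δx' = γ(Δx − vΔt) = 1.40668 × (10760 m − 0.7033×(2.998×10^8 m/s)×15.64×10^-6 s)
= 1.40668 × (7462.32 m) = 10.50 km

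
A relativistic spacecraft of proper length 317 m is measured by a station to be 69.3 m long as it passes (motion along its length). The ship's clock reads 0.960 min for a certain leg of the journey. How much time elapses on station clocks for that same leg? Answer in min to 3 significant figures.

Δt ≈ 4.39 min

Length contraction ⇒ γ = L₀/L = 317/69.3 = 4.5743
Time dilation: Δt = γτ₀ = 4.5743 × 0.960 min = 4.39 min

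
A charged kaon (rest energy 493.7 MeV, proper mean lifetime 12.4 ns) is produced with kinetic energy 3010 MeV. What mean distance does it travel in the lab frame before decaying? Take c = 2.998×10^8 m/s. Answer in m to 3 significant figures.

d ≈ 26.1 m

γ = 1 + K/(m₀c²) = 1 + 3010/493.7 = 7.0968
β = √(1 − 1/γ²) = 0.99002
Dilated lifetime: γτ₀ = 7.0968 × 12.4 ns = 88.001 ns
d = βc·γτ₀ = 0.99002 × (2.998×10^8 m/s) × 8.8001×10^-8 s = 26.1 m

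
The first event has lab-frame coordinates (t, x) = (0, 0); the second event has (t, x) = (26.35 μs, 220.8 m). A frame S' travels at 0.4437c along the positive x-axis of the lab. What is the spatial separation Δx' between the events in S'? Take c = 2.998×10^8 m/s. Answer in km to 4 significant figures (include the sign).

Δx' ≈ -3.665 km

γ = 1/√(1 − 0.4437²) = 1.11585
Δx' = γ(Δx − vΔt) = 1.11585 × (220.8 m − 0.4437×(2.998×10^8 m/s)×26.35×10^-6 s)
= 1.11585 × (-3284.31 m) = -3.665 km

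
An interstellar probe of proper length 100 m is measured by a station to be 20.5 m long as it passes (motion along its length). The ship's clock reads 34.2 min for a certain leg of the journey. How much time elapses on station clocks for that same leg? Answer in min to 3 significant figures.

Length contraction ⇒ γ = L₀/L = 100/20.5 = 4.8780
Time dilation: Δt = γτ₀ = 4.8780 × 34.2 min = 167 min

Δt ≈ 167 min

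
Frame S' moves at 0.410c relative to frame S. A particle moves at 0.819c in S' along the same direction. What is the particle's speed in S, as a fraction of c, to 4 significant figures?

Relativistic velocity addition: u = (u' + v)/(1 + u'v/c²)
= (0.819 + 0.410)/(1 + 0.819×0.410) = 1.229/1.33579 = 0.9201

u ≈ 0.9201c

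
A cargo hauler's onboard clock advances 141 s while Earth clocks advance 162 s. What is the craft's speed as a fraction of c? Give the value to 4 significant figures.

β ≈ 0.4924

γ = Δt/τ₀ = 162/141 = 1.14894
β = √(1 − 1/γ²) = √(1 − 1/1.14894²) = 0.4924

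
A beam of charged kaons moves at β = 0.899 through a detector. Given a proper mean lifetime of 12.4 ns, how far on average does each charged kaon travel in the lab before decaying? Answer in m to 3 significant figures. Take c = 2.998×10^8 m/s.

γ = 1/√(1 − 0.899²) = 2.2834
Dilated lifetime: Δt = γτ₀ = 2.2834 × 12.4 ns = 28.314 ns
d = vΔt = 0.899c × 28.314 ns = 2.6952×10^8 m/s × 2.8314×10^-8 s = 7.63 m

d ≈ 7.63 m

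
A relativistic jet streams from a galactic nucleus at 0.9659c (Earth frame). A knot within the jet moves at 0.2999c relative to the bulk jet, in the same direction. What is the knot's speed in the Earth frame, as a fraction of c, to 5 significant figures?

Relativistic velocity addition: u = (u' + v)/(1 + u'v/c²)
= (0.2999 + 0.9659)/(1 + 0.2999×0.9659) = 1.2658/1.289673 = 0.98149

u ≈ 0.98149c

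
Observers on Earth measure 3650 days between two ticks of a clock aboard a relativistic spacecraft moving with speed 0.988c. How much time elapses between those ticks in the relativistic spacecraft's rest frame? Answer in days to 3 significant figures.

γ = 1/√(1 − 0.988²) = 6.4744
Proper time: τ₀ = Δt/γ = 3650/6.4744 = 564 days

τ₀ ≈ 564 days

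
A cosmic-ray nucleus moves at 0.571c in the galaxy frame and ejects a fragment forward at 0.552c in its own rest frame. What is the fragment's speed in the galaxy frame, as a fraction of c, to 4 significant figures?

Compose boost 2: (0.552 + 0.571)/(1 + 0.552×0.571) = 1.123/1.31519 = 0.8539

u ≈ 0.8539c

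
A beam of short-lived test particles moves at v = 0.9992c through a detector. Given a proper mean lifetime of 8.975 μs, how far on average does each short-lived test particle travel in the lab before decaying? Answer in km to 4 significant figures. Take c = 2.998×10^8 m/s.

γ = 1/√(1 − 0.9992²) = 25.0050
Dilated lifetime: Δt = γτ₀ = 25.0050 × 8.975 μs = 224.420 μs
d = vΔt = 0.9992c × 224.420 μs = 2.99560×10^8 m/s × 0.000224420 s = 67.23 km

d ≈ 67.23 km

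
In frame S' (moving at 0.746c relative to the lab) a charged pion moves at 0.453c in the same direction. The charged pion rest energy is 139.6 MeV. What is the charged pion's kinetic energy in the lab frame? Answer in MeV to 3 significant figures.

u_lab = (0.453 + 0.746)/(1 + 0.453×0.746) = 0.896155
γ = 1/√(1 − 0.896155²) = 2.2536
K = (γ − 1)m₀c² = (2.2536 − 1) × 139.6 = 1.2536 × 139.6 = 175 MeV

K ≈ 175 MeV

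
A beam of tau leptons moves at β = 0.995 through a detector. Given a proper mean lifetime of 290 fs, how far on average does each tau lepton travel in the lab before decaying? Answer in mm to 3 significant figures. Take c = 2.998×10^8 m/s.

γ = 1/√(1 − 0.995²) = 10.013
Dilated lifetime: Δt = γτ₀ = 10.013 × 290 fs = 2903.6 fs
d = vΔt = 0.995c × 2903.6 fs = 2.9830×10^8 m/s × 2.9036×10^-12 s = 0.866 mm

d ≈ 0.866 mm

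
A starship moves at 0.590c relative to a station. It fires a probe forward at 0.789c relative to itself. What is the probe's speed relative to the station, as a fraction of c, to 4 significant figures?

u ≈ 0.9410c

Relativistic velocity addition: u = (u' + v)/(1 + u'v/c²)
= (0.789 + 0.590)/(1 + 0.789×0.590) = 1.379/1.46551 = 0.9410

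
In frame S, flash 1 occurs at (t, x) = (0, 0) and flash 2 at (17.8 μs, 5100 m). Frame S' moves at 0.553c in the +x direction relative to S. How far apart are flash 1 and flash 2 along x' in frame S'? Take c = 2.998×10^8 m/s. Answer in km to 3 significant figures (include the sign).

γ = 1/√(1 − 0.553²) = 1.2002
Δx' = γ(Δx − vΔt) = 1.2002 × (5100 m − 0.553×(2.998×10^8 m/s)×17.8×10^-6 s)
= 1.2002 × (2148.9 m) = 2.58 km

Δx' ≈ 2.58 km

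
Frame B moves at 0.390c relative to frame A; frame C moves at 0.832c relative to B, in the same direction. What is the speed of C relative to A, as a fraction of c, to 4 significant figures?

u ≈ 0.9226c

Compose boost 2: (0.832 + 0.390)/(1 + 0.832×0.390) = 1.222/1.32448 = 0.9226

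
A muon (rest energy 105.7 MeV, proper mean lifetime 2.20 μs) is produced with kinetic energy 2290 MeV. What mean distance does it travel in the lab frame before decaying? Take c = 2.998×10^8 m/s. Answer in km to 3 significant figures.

d ≈ 14.9 km

γ = 1 + K/(m₀c²) = 1 + 2290/105.7 = 22.665
β = √(1 − 1/γ²) = 0.99903
Dilated lifetime: γτ₀ = 22.665 × 2.20 μs = 49.863 μs
d = βc·γτ₀ = 0.99903 × (2.998×10^8 m/s) × 4.9863×10^-5 s = 14.9 km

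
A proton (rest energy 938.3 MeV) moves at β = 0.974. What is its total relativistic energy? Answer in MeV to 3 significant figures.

E ≈ 4140 MeV

γ = 1/√(1 − 0.974²) = 4.4141
E = γm₀c² = 4.4141 × 938.3 MeV = 4140 MeV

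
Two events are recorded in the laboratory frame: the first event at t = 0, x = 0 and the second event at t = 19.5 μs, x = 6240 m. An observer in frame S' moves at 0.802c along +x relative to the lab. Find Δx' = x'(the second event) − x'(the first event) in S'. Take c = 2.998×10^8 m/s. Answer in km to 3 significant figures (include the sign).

Δx' ≈ 2.60 km

γ = 1/√(1 − 0.802²) = 1.6741
Δx' = γ(Δx − vΔt) = 1.6741 × (6240 m − 0.802×(2.998×10^8 m/s)×19.5×10^-6 s)
= 1.6741 × (1551.4 m) = 2.60 km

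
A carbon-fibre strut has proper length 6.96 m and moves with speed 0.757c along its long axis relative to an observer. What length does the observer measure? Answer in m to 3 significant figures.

L ≈ 4.55 m

γ = 1/√(1 − 0.757²) = 1.5304
Length contraction: L = L₀/γ = 6.96/1.5304 = 4.55 m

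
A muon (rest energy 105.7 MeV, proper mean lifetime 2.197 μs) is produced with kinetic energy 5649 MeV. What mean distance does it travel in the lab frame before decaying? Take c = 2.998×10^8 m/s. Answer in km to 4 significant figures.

γ = 1 + K/(m₀c²) = 1 + 5649/105.7 = 54.4437
β = √(1 − 1/γ²) = 0.999831
Dilated lifetime: γτ₀ = 54.4437 × 2.197 μs = 119.613 μs
d = βc·γτ₀ = 0.999831 × (2.998×10^8 m/s) × 0.000119613 s = 35.85 km

d ≈ 35.85 km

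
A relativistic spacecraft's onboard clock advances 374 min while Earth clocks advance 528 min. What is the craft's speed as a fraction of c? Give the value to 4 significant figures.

γ = Δt/τ₀ = 528/374 = 1.41176
β = √(1 − 1/γ²) = √(1 − 1/1.41176²) = 0.7059

β ≈ 0.7059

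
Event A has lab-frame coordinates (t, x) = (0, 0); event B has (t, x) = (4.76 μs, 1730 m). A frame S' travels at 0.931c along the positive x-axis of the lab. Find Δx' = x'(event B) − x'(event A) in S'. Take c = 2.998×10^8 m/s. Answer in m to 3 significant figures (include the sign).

Δx' ≈ 1100 m

γ = 1/√(1 − 0.931²) = 2.7396
Δx' = γ(Δx − vΔt) = 2.7396 × (1730 m − 0.931×(2.998×10^8 m/s)×4.76×10^-6 s)
= 2.7396 × (401.42 m) = 1100 m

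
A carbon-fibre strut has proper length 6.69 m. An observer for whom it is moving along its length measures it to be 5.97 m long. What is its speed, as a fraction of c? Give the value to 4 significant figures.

β ≈ 0.4513

γ = L₀/L = 6.69/5.97 = 1.12060
β = √(1 − 1/γ²) = 0.4513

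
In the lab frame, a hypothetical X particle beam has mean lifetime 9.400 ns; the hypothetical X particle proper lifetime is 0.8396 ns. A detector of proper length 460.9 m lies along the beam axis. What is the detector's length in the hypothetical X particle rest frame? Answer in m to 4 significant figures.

Time dilation ⇒ γ = Δt/τ₀ = 9.400/0.8396 = 11.1958
Length contraction: L = L₀/γ = 460.9/11.1958 = 41.17 m

L ≈ 41.17 m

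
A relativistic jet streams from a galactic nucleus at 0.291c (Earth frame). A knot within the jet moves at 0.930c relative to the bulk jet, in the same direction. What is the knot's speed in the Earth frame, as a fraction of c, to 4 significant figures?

Relativistic velocity addition: u = (u' + v)/(1 + u'v/c²)
= (0.930 + 0.291)/(1 + 0.930×0.291) = 1.221/1.27063 = 0.9609

u ≈ 0.9609c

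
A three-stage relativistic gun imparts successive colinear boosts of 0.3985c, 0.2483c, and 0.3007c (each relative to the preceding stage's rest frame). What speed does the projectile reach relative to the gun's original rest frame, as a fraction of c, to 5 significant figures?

u ≈ 0.75555c

Compose boost 2: (0.2483 + 0.3985)/(1 + 0.2483×0.3985) = 0.64680/1.098948 = 0.5885631
Compose boost 3: (0.3007 + 0.5885631)/(1 + 0.3007×0.5885631) = 0.8892631/1.176981 = 0.75555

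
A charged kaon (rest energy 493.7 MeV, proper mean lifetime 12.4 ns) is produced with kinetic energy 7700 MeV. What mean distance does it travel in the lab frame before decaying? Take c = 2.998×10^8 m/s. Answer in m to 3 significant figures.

γ = 1 + K/(m₀c²) = 1 + 7700/493.7 = 16.597
β = √(1 − 1/γ²) = 0.99818
Dilated lifetime: γτ₀ = 16.597 × 12.4 ns = 205.80 ns
d = βc·γτ₀ = 0.99818 × (2.998×10^8 m/s) × 2.0580×10^-7 s = 61.6 m

d ≈ 61.6 m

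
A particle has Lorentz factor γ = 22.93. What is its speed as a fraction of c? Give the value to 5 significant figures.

β ≈ 0.99905

β = √(1 − 1/γ²) = √(1 − 1/22.93²) = √(0.9980981) = 0.99905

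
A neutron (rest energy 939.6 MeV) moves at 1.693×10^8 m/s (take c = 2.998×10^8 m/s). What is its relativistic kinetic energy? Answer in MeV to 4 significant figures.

K ≈ 198.9 MeV

β = v/c = 1.693×10^8 / 2.998×10^8 = 0.564710
γ = 1/√(1 − 0.564710²) = 1.21170
K = (γ − 1)m₀c² = (1.21170 − 1) × 939.6 MeV = 0.211696 × 939.6 MeV = 198.9 MeV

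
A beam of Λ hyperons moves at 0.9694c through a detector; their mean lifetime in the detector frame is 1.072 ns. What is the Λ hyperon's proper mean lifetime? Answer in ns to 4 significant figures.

γ = 1/√(1 − 0.9694²) = 4.07354
Proper time: τ₀ = Δt/γ = 1.072/4.07354 = 0.2632 ns

τ₀ ≈ 0.2632 ns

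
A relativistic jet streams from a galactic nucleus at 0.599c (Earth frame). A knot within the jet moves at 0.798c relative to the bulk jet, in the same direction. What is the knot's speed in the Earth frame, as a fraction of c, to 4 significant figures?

Relativistic velocity addition: u = (u' + v)/(1 + u'v/c²)
= (0.798 + 0.599)/(1 + 0.798×0.599) = 1.397/1.47800 = 0.9452

u ≈ 0.9452c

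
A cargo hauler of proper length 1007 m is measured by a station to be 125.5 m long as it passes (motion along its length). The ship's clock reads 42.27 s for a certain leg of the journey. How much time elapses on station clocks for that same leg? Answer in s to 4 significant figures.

Length contraction ⇒ γ = L₀/L = 1007/125.5 = 8.02390
Time dilation: Δt = γτ₀ = 8.02390 × 42.27 s = 339.2 s

Δt ≈ 339.2 s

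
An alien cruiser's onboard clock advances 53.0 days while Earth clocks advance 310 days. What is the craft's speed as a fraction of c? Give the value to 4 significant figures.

β ≈ 0.9853

γ = Δt/τ₀ = 310/53.0 = 5.84906
β = √(1 − 1/γ²) = √(1 − 1/5.84906²) = 0.9853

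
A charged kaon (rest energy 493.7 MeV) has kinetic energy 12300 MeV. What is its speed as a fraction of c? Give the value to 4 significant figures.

γ = 1 + K/(m₀c²) = 1 + 12300/493.7 = 25.9139
β = √(1 − 1/γ²) = 0.9993

β ≈ 0.9993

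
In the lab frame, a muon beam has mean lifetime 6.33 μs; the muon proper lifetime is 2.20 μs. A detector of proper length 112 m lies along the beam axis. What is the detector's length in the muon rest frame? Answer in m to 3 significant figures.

Time dilation ⇒ γ = Δt/τ₀ = 6.33/2.20 = 2.8773
Length contraction: L = L₀/γ = 112/2.8773 = 38.9 m

L ≈ 38.9 m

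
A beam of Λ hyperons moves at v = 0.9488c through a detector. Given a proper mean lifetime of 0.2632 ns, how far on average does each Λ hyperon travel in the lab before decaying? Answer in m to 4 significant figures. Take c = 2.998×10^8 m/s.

γ = 1/√(1 − 0.9488²) = 3.16578
Dilated lifetime: Δt = γτ₀ = 3.16578 × 0.2632 ns = 0.833235 ns
d = vΔt = 0.9488c × 0.833235 ns = 2.84450×10^8 m/s × 8.33235×10^-10 s = 0.2370 m

d ≈ 0.2370 m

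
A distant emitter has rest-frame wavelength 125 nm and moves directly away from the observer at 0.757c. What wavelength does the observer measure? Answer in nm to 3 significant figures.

Relativistic Doppler: λ_obs = λ_src √((1+β)/(1−β))
= 125 × √(1.7570/0.24300) = 125 × 2.6890 = 336 nm

λ_obs ≈ 336 nm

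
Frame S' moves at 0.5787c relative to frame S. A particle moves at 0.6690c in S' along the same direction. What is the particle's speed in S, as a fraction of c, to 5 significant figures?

Relativistic velocity addition: u = (u' + v)/(1 + u'v/c²)
= (0.6690 + 0.5787)/(1 + 0.6690×0.5787) = 1.2477/1.387150 = 0.89947

u ≈ 0.89947c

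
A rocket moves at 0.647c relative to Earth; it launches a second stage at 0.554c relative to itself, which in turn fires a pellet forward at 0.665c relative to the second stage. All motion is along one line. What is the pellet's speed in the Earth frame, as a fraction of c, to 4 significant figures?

Compose boost 2: (0.554 + 0.647)/(1 + 0.554×0.647) = 1.201/1.35844 = 0.884104
Compose boost 3: (0.665 + 0.884104)/(1 + 0.665×0.884104) = 1.54910/1.58793 = 0.9755

u ≈ 0.9755c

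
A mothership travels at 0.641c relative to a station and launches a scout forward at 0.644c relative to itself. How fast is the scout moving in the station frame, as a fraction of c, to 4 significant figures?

u ≈ 0.9095c

Compose boost 2: (0.644 + 0.641)/(1 + 0.644×0.641) = 1.285/1.41280 = 0.9095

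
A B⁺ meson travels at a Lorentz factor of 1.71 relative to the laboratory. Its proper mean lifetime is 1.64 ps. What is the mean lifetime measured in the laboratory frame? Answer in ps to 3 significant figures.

γ = 1.71 (given)
Time dilation: Δt = γτ₀ = 1.71 × 1.64 ps = 2.80 ps

Δt ≈ 2.80 ps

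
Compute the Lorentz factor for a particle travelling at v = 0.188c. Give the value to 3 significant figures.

γ ≈ 1.02

γ = 1/√(1 − β²) = 1/√(1 − 0.188²) = 1/√(0.96466) = 1.02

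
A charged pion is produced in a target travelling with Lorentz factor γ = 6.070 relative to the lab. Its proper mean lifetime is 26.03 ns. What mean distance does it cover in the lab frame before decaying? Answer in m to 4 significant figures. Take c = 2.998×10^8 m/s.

β = √(1 − 1/γ²) = √(1 − 1/6.070²) = 0.986336
Dilated lifetime: Δt = γτ₀ = 6.070 × 26.03 ns = 158.002 ns
d = vΔt = 0.986336c × 158.002 ns = 2.95704×10^8 m/s × 1.58002×10^-7 s = 46.72 m

d ≈ 46.72 m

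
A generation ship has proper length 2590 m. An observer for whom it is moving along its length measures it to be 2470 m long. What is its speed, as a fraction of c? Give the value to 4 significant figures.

β ≈ 0.3009

γ = L₀/L = 2590/2470 = 1.04858
β = √(1 − 1/γ²) = 0.3009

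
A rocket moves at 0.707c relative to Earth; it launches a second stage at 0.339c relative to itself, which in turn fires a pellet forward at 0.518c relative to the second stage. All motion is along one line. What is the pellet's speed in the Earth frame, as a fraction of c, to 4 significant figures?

Compose boost 2: (0.339 + 0.707)/(1 + 0.339×0.707) = 1.046/1.23967 = 0.843771
Compose boost 3: (0.518 + 0.843771)/(1 + 0.518×0.843771) = 1.36177/1.43707 = 0.9476

u ≈ 0.9476c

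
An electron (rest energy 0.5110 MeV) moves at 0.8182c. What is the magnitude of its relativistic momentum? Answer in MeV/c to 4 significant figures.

p ≈ 0.7272 MeV/c

γ = 1/√(1 − 0.8182²) = 1.73933
p = γβm₀c = 1.73933 × 0.8182 × 0.5110 MeV/c = 0.7272 MeV/c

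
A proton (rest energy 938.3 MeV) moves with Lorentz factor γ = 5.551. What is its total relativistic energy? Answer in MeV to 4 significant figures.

γ = 5.551 (given)
E = γm₀c² = 5.551 × 938.3 MeV = 5209 MeV

E ≈ 5209 MeV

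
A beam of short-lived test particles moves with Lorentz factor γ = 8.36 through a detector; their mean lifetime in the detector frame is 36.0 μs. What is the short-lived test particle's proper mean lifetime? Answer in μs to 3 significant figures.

γ = 8.36 (given)
Proper time: τ₀ = Δt/γ = 36.0/8.36 = 4.31 μs

τ₀ ≈ 4.31 μs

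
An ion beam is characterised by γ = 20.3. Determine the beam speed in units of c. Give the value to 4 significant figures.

β = √(1 − 1/γ²) = √(1 − 1/20.3²) = √(0.997573) = 0.9988

β ≈ 0.9988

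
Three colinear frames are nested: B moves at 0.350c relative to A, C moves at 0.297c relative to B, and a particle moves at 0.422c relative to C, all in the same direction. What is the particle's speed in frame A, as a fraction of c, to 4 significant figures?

u ≈ 0.8082c

Compose boost 2: (0.297 + 0.350)/(1 + 0.297×0.350) = 0.6470/1.10395 = 0.586077
Compose boost 3: (0.422 + 0.586077)/(1 + 0.422×0.586077) = 1.00808/1.24732 = 0.8082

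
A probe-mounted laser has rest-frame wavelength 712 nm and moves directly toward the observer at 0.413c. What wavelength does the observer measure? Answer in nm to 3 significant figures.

λ_obs ≈ 459 nm

Relativistic Doppler: λ_obs = λ_src √((1−β)/(1+β))
= 712 × √(0.58700/1.4130) = 712 × 0.64454 = 459 nm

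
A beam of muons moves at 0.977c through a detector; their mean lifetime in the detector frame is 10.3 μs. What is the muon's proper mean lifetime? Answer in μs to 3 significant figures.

γ = 1/√(1 − 0.977²) = 4.6896
Proper time: τ₀ = Δt/γ = 10.3/4.6896 = 2.20 μs

τ₀ ≈ 2.20 μs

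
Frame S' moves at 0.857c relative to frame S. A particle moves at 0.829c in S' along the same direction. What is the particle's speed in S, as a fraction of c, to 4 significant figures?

u ≈ 0.9857c

Relativistic velocity addition: u = (u' + v)/(1 + u'v/c²)
= (0.829 + 0.857)/(1 + 0.829×0.857) = 1.686/1.71045 = 0.9857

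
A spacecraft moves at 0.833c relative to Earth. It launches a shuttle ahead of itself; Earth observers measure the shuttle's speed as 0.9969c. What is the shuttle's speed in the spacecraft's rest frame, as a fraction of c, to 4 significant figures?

u' ≈ 0.9665c

Inverse velocity addition: u' = (u − v)/(1 − uv/c²)
= (0.9969 − 0.833)/(1 − 0.9969×0.833) = 0.1639/0.169582 = 0.9665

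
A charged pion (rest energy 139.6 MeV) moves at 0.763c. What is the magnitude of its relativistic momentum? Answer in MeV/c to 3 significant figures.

p ≈ 165 MeV/c

γ = 1/√(1 − 0.763²) = 1.5470
p = γβm₀c = 1.5470 × 0.763 × 139.6 MeV/c = 165 MeV/c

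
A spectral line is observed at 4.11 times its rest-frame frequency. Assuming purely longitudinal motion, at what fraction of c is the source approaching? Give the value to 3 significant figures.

f_obs/f_src = √((1+β)/(1−β)) = 4.11  ⇒  (1+β)/(1−β) = 16.892
β = |1 − D²|/(1 + D²) = |1 − 16.892|/(1 + 16.892) = 0.888

β ≈ 0.888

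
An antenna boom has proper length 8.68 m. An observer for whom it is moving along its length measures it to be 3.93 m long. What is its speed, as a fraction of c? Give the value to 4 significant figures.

γ = L₀/L = 8.68/3.93 = 2.20865
β = √(1 − 1/γ²) = 0.8916

β ≈ 0.8916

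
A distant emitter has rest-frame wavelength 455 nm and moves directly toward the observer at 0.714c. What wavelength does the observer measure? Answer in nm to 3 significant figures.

λ_obs ≈ 186 nm

Relativistic Doppler: λ_obs = λ_src √((1−β)/(1+β))
= 455 × √(0.28600/1.7140) = 455 × 0.40849 = 186 nm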